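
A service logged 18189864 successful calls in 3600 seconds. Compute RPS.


Formula: throughput = requests / seconds
throughput = 18189864 / 3600
throughput = 5052.74 requests/second

5052.74 requests/second


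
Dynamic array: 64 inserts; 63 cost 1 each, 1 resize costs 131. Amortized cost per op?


Formula: Amortized cost = Total cost / Operations
Total cost = (63 * 1) + (1 * 131)
Total cost = 63 + 131 = 194
Amortized = 194 / 64 = 3.0313

3.0313


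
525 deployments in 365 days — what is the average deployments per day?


Formula: deployments per day = releases / days
= 525 / 365
= 1.438 deploys/day
(equivalently, 10.07 deploys/week)

1.438 deploys/day


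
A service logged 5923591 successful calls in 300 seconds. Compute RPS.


Formula: throughput = requests / seconds
throughput = 5923591 / 300
throughput = 19745.3 requests/second

19745.3 requests/second


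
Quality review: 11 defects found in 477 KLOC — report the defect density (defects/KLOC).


Defect density = defects / KLOC
Defect density = 11 / 477
Defect density = 0.023 defects/KLOC

0.023 defects/KLOC


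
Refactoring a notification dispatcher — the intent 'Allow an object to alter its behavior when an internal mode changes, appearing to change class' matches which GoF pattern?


This matches the State pattern

State


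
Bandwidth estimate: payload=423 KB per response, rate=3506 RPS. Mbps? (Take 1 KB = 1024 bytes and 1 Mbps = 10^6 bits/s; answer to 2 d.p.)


Formula: Mbps = payload_bytes * RPS * 8 / 1e6
Payload per request = 423 KB = 423 * 1024 = 433152 bytes
Total bytes/sec = 433152 * 3506 = 1518630912
Total bits/sec = 1518630912 * 8 = 12149047296
Mbps = 12149047296 / 1e6 = 12149.05

12149.05 Mbps


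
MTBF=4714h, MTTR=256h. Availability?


Availability = MTBF / (MTBF + MTTR)
Availability = 4714 / (4714 + 256)
Availability = 4714 / 4970
Availability = 94.8491%

94.8491%


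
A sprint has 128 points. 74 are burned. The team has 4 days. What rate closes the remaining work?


Formula: Required rate = Remaining points / Days left
Remaining = 128 - 74 = 54 points
Required rate = 54 / 4 = 13.5 points/day

13.5 points/day


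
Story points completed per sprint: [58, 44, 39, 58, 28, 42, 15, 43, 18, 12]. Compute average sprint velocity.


Formula: Avg velocity = Total points / Number of sprints
Points: [58, 44, 39, 58, 28, 42, 15, 43, 18, 12]
Sum = 58 + 44 + 39 + 58 + 28 + 42 + 15 + 43 + 18 + 12 = 357
Avg velocity = 357 / 10 = 35.7 points/sprint

35.7 points/sprint


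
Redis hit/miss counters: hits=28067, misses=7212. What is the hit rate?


Formula: hit rate = hits / (hits + misses) * 100
hit rate = 28067 / (28067 + 7212) * 100
hit rate = 28067 / 35279 * 100
hit rate = 79.56%

79.56%


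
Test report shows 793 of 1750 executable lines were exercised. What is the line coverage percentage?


Coverage = covered / total * 100
Coverage = 793 / 1750 * 100
Coverage = 45.31%

45.31%


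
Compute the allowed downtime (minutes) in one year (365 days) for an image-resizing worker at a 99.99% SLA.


Formula: allowed downtime = period * (100 - SLA) / 100
Period (year (365 days)) = 525600 minutes
Unavailability fraction = (100 - 99.99) / 100
Allowed downtime = 525600 * (100 - 99.99) / 100
Allowed downtime = 52.56 minutes

52.56 minutes


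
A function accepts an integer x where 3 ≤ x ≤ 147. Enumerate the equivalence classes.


Valid range: [3, 147]
Class 1: x < 3 — invalid
Class 2: 3 ≤ x ≤ 147 — valid
Class 3: x > 147 — invalid
Total equivalence classes: 3

3 equivalence classes


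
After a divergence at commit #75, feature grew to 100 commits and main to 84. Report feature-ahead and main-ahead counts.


Common ancestor: commit #75
feature commits after divergence: 100 - 75 = 25
main commits after divergence: 84 - 75 = 9
feature is 25 commits ahead of main
main is 9 commits ahead of feature

feature ahead: 25, main ahead: 9


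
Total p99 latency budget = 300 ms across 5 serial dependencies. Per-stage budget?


Formula: per_stage = total_budget / stages
per_stage = 300 / 5
per_stage = 60.0 ms

60.0 ms


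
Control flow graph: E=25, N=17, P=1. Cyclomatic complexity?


Formula: V(G) = E - N + 2P
V(G) = 25 - 17 + 2*1
V(G) = 8 + 2
V(G) = 10

10


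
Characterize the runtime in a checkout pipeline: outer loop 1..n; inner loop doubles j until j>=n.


Reasoning: linear outer times logarithmic inner
Complexity: O(n log n)

O(n log n)


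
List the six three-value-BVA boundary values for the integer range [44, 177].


Range: [44, 177]
Boundaries: just below min, min, min+1, max-1, max, just above max
Values: [43, 44, 45, 176, 177, 178]

[43, 44, 45, 176, 177, 178]


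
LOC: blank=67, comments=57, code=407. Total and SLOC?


Total LOC = blank + comment + code
Total LOC = 67 + 57 + 407 = 531
SLOC (source only) = code = 407

Total LOC: 531, SLOC: 407


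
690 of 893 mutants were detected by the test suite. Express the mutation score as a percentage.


Mutation score = killed / total * 100
Mutation score = 690 / 893 * 100
Mutation score = 77.27%

77.27%


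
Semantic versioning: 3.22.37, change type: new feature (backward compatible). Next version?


Current: 3.22.37
Change category: 'new feature (backward compatible)' → minor bump
SemVer rule: minor bump → increment MINOR, reset PATCH to 0 (MAJOR unchanged)
New: 3.23.0

3.23.0


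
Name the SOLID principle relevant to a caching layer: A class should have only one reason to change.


This describes the Single Responsibility Principle (SRP)

Single Responsibility Principle (SRP)


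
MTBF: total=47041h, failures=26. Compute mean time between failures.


Formula: MTBF = Total operating time / Number of failures
MTBF = 47041 / 26
MTBF = 1809.27 hours

1809.27 hours


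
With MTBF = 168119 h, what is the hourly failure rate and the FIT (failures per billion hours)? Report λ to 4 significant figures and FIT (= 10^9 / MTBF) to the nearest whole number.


Formula: λ = 1 / MTBF; FIT = λ × 1e9 = 1e9 / MTBF
λ = 1 / 168119 ≈ 5.948e-06 failures/hour
FIT = 1e9 / 168119 ≈ 5948 failures per 1e9 hours (nearest whole number)

λ = 5.948e-06 /h, FIT = 5948


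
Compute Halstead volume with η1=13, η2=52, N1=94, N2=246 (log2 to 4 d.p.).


Formula: V = N * log2(η), where N = N1 + N2 and η = η1 + η2
η = 13 + 52 = 65
N = 94 + 246 = 340
log2(65) ≈ 6.0224
V = 340 * 6.0224 = 2047.62

2047.62


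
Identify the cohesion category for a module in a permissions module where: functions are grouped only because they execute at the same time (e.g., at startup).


Reasoning: Related by timing only
Type: Temporal cohesion

Temporal cohesion


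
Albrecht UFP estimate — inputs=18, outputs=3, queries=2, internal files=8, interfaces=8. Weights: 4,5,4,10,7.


UFP = EI*4 + EO*5 + EQ*4 + ILF*10 + EIF*7
UFP = 18*4 + 3*5 + 2*4 + 8*10 + 8*7
UFP = 72 + 15 + 8 + 80 + 56
UFP = 231

231


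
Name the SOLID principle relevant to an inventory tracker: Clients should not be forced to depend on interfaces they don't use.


This describes the Interface Segregation Principle (ISP)

Interface Segregation Principle (ISP)


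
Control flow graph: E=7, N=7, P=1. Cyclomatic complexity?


Formula: V(G) = E - N + 2P
V(G) = 7 - 7 + 2*1
V(G) = 0 + 2
V(G) = 2

2


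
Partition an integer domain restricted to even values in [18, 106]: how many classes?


Constraint: even integers in [18, 106]
Class 1: x < 18 — out-of-range invalid
Class 2: x in [18,106] but odd — wrong type invalid
Class 3: x in [18,106] and even — valid
Class 4: x > 106 — out-of-range invalid
Total equivalence classes: 4

4 equivalence classes


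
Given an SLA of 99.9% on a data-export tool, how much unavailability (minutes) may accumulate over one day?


Formula: allowed downtime = period * (100 - SLA) / 100
Period (day) = 1440 minutes
Unavailability fraction = (100 - 99.9) / 100
Allowed downtime = 1440 * (100 - 99.9) / 100
Allowed downtime = 1.44 minutes

1.44 minutes


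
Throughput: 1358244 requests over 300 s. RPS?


Formula: throughput = requests / seconds
throughput = 1358244 / 300
throughput = 4527.48 requests/second

4527.48 requests/second


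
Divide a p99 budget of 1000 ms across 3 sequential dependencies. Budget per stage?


Formula: per_stage = total_budget / stages
per_stage = 1000 / 3
per_stage = 333.33 ms

333.33 ms


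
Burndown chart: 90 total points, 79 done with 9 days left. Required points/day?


Formula: Required rate = Remaining points / Days left
Remaining = 90 - 79 = 11 points
Required rate = 11 / 9 = 1.22 points/day

1.22 points/day


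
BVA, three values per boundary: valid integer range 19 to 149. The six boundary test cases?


Range: [19, 149]
Boundaries: just below min, min, min+1, max-1, max, just above max
Values: [18, 19, 20, 148, 149, 150]

[18, 19, 20, 148, 149, 150]


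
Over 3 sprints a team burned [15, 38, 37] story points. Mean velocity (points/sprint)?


Formula: Avg velocity = Total points / Number of sprints
Points: [15, 38, 37]
Sum = 15 + 38 + 37 = 90
Avg velocity = 90 / 3 = 30.0 points/sprint

30.0 points/sprint


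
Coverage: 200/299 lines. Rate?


Coverage = covered / total * 100
Coverage = 200 / 299 * 100
Coverage = 66.89%

66.89%


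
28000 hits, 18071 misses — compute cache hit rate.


Formula: hit rate = hits / (hits + misses) * 100
hit rate = 28000 / (28000 + 18071) * 100
hit rate = 28000 / 46071 * 100
hit rate = 60.78%

60.78%


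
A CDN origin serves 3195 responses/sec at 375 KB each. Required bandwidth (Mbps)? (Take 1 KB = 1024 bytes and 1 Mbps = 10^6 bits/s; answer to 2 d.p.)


Formula: Mbps = payload_bytes * RPS * 8 / 1e6
Payload per request = 375 KB = 375 * 1024 = 384000 bytes
Total bytes/sec = 384000 * 3195 = 1226880000
Total bits/sec = 1226880000 * 8 = 9815040000
Mbps = 9815040000 / 1e6 = 9815.04

9815.04 Mbps


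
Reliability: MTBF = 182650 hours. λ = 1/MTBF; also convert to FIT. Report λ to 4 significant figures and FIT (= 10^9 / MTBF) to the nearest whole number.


Formula: λ = 1 / MTBF; FIT = λ × 1e9 = 1e9 / MTBF
λ = 1 / 182650 ≈ 5.475e-06 failures/hour
FIT = 1e9 / 182650 ≈ 5475 failures per 1e9 hours (nearest whole number)

λ = 5.475e-06 /h, FIT = 5475


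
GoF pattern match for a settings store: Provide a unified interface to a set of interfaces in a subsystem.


This matches the Facade pattern

Facade


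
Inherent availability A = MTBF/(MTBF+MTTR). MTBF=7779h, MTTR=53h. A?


Availability = MTBF / (MTBF + MTTR)
Availability = 7779 / (7779 + 53)
Availability = 7779 / 7832
Availability = 99.3233%

99.3233%


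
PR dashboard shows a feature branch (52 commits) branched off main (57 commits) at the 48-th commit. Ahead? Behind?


Common ancestor: commit #48
feature commits after divergence: 52 - 48 = 4
main commits after divergence: 57 - 48 = 9
feature is 4 commits ahead of main
main is 9 commits ahead of feature

feature ahead: 4, main ahead: 9


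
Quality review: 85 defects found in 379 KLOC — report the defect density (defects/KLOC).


Defect density = defects / KLOC
Defect density = 85 / 379
Defect density = 0.224 defects/KLOC

0.224 defects/KLOC


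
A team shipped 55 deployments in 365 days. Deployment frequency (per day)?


Formula: deployments per day = releases / days
= 55 / 365
= 0.151 deploys/day
(equivalently, 1.05 deploys/week)

0.151 deploys/day


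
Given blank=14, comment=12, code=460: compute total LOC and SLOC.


Total LOC = blank + comment + code
Total LOC = 14 + 12 + 460 = 486
SLOC (source only) = code = 460

Total LOC: 486, SLOC: 460


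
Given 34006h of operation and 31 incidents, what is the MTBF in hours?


Formula: MTBF = Total operating time / Number of failures
MTBF = 34006 / 31
MTBF = 1096.97 hours

1096.97 hours


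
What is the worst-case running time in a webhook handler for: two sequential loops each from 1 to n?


Reasoning: sequential dominates: O(n) + O(n) = O(n)
Complexity: O(n)

O(n)


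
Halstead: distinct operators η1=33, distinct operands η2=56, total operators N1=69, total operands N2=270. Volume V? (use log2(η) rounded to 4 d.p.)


Formula: V = N * log2(η), where N = N1 + N2 and η = η1 + η2
η = 33 + 56 = 89
N = 69 + 270 = 339
log2(89) ≈ 6.4757
V = 339 * 6.4757 = 2195.26

2195.26


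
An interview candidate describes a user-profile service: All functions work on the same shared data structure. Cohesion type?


Reasoning: Functions share data
Type: Communicational cohesion

Communicational cohesion


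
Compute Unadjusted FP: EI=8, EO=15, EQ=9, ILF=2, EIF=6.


UFP = EI*4 + EO*5 + EQ*4 + ILF*10 + EIF*7
UFP = 8*4 + 15*5 + 9*4 + 2*10 + 6*7
UFP = 32 + 75 + 36 + 20 + 42
UFP = 205

205


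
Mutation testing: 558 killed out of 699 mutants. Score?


Mutation score = killed / total * 100
Mutation score = 558 / 699 * 100
Mutation score = 79.83%

79.83%


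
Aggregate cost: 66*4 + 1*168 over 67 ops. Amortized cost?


Formula: Amortized cost = Total cost / Operations
Total cost = (66 * 4) + (1 * 168)
Total cost = 264 + 168 = 432
Amortized = 432 / 67 = 6.4478

6.4478


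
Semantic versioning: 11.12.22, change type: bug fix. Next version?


Current: 11.12.22
Change category: 'bug fix' → patch bump
SemVer rule: patch bump → increment PATCH (MAJOR and MINOR unchanged)
New: 11.12.23

11.12.23


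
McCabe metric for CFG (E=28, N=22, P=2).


Formula: V(G) = E - N + 2P
V(G) = 28 - 22 + 2*2
V(G) = 6 + 4
V(G) = 10

10


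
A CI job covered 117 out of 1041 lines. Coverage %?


Coverage = covered / total * 100
Coverage = 117 / 1041 * 100
Coverage = 11.24%

11.24%


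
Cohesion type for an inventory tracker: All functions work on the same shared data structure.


Reasoning: Functions share data
Type: Communicational cohesion

Communicational cohesion


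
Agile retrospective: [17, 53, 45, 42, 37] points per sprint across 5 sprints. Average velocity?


Formula: Avg velocity = Total points / Number of sprints
Points: [17, 53, 45, 42, 37]
Sum = 17 + 53 + 45 + 42 + 37 = 194
Avg velocity = 194 / 5 = 38.8 points/sprint

38.8 points/sprint


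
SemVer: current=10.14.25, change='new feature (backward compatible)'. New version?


Current: 10.14.25
Change category: 'new feature (backward compatible)' → minor bump
SemVer rule: minor bump → increment MINOR, reset PATCH to 0 (MAJOR unchanged)
New: 10.15.0

10.15.0


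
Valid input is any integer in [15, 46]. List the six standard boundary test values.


Range: [15, 46]
Boundaries: just below min, min, min+1, max-1, max, just above max
Values: [14, 15, 16, 45, 46, 47]

[14, 15, 16, 45, 46, 47]


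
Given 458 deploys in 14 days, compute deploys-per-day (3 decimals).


Formula: deployments per day = releases / days
= 458 / 14
= 32.714 deploys/day
(equivalently, 229.0 deploys/week)

32.714 deploys/day


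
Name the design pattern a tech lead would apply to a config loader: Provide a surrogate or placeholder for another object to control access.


This matches the Proxy pattern

Proxy


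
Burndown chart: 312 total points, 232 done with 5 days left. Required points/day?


Formula: Required rate = Remaining points / Days left
Remaining = 312 - 232 = 80 points
Required rate = 80 / 5 = 16.0 points/day

16.0 points/day


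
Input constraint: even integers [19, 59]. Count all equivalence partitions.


Constraint: even integers in [19, 59]
Class 1: x < 19 — out-of-range invalid
Class 2: x in [19,59] but odd — wrong type invalid
Class 3: x in [19,59] and even — valid
Class 4: x > 59 — out-of-range invalid
Total equivalence classes: 4

4 equivalence classes


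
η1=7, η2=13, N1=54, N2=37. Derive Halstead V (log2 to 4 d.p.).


Formula: V = N * log2(η), where N = N1 + N2 and η = η1 + η2
η = 7 + 13 = 20
N = 54 + 37 = 91
log2(20) ≈ 4.3219
V = 91 * 4.3219 = 393.29

393.29


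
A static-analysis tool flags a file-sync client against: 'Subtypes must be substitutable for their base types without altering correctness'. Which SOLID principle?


This describes the Liskov Substitution Principle (LSP)

Liskov Substitution Principle (LSP)


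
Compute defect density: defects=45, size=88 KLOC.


Defect density = defects / KLOC
Defect density = 45 / 88
Defect density = 0.511 defects/KLOC

0.511 defects/KLOC


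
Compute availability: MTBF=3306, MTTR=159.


Availability = MTBF / (MTBF + MTTR)
Availability = 3306 / (3306 + 159)
Availability = 3306 / 3465
Availability = 95.4113%

95.4113%


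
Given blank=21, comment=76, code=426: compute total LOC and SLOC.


Total LOC = blank + comment + code
Total LOC = 21 + 76 + 426 = 523
SLOC (source only) = code = 426

Total LOC: 523, SLOC: 426


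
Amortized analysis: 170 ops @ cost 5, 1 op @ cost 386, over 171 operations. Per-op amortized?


Formula: Amortized cost = Total cost / Operations
Total cost = (170 * 5) + (1 * 386)
Total cost = 850 + 386 = 1236
Amortized = 1236 / 171 = 7.2281

7.2281


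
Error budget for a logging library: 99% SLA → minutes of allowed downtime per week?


Formula: allowed downtime = period * (100 - SLA) / 100
Period (week) = 10080 minutes
Unavailability fraction = (100 - 99.0) / 100
Allowed downtime = 10080 * (100 - 99.0) / 100
Allowed downtime = 100.8 minutes

100.8 minutes


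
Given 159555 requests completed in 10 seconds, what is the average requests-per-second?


Formula: throughput = requests / seconds
throughput = 159555 / 10
throughput = 15955.5 requests/second

15955.5 requests/second


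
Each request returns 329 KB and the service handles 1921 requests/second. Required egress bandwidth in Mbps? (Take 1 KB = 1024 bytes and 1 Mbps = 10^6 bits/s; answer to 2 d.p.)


Formula: Mbps = payload_bytes * RPS * 8 / 1e6
Payload per request = 329 KB = 329 * 1024 = 336896 bytes
Total bytes/sec = 336896 * 1921 = 647177216
Total bits/sec = 647177216 * 8 = 5177417728
Mbps = 5177417728 / 1e6 = 5177.42

5177.42 Mbps


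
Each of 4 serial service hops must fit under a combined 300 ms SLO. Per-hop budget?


Formula: per_stage = total_budget / stages
per_stage = 300 / 4
per_stage = 75.0 ms

75.0 ms


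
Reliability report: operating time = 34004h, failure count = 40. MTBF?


Formula: MTBF = Total operating time / Number of failures
MTBF = 34004 / 40
MTBF = 850.1 hours

850.1 hours


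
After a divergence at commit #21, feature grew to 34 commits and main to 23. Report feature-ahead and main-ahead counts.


Common ancestor: commit #21
feature commits after divergence: 34 - 21 = 13
main commits after divergence: 23 - 21 = 2
feature is 13 commits ahead of main
main is 2 commits ahead of feature

feature ahead: 13, main ahead: 2


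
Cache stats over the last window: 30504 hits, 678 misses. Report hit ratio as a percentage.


Formula: hit rate = hits / (hits + misses) * 100
hit rate = 30504 / (30504 + 678) * 100
hit rate = 30504 / 31182 * 100
hit rate = 97.83%

97.83%


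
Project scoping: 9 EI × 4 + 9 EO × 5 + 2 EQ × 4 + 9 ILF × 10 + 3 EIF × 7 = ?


UFP = EI*4 + EO*5 + EQ*4 + ILF*10 + EIF*7
UFP = 9*4 + 9*5 + 2*4 + 9*10 + 3*7
UFP = 36 + 45 + 8 + 90 + 21
UFP = 200

200


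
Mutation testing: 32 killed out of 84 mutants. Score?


Mutation score = killed / total * 100
Mutation score = 32 / 84 * 100
Mutation score = 38.1%

38.1%


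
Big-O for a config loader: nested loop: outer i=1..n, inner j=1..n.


Reasoning: n iterations times n iterations
Complexity: O(n^2)

O(n^2)


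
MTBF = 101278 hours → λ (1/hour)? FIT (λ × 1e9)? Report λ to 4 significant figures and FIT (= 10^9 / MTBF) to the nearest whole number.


Formula: λ = 1 / MTBF; FIT = λ × 1e9 = 1e9 / MTBF
λ = 1 / 101278 ≈ 9.874e-06 failures/hour
FIT = 1e9 / 101278 ≈ 9874 failures per 1e9 hours (nearest whole number)

λ = 9.874e-06 /h, FIT = 9874


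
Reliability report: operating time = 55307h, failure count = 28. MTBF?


Formula: MTBF = Total operating time / Number of failures
MTBF = 55307 / 28
MTBF = 1975.25 hours

1975.25 hours


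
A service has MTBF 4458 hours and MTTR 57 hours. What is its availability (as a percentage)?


Availability = MTBF / (MTBF + MTTR)
Availability = 4458 / (4458 + 57)
Availability = 4458 / 4515
Availability = 98.7375%

98.7375%


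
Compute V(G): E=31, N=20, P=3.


Formula: V(G) = E - N + 2P
V(G) = 31 - 20 + 2*3
V(G) = 11 + 6
V(G) = 17

17


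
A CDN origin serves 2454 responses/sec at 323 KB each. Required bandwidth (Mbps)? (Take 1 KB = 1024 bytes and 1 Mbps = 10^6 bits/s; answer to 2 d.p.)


Formula: Mbps = payload_bytes * RPS * 8 / 1e6
Payload per request = 323 KB = 323 * 1024 = 330752 bytes
Total bytes/sec = 330752 * 2454 = 811665408
Total bits/sec = 811665408 * 8 = 6493323264
Mbps = 6493323264 / 1e6 = 6493.32

6493.32 Mbps


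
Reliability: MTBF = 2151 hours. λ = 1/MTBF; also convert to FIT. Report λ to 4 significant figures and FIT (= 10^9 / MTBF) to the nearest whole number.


Formula: λ = 1 / MTBF; FIT = λ × 1e9 = 1e9 / MTBF
λ = 1 / 2151 ≈ 4.649e-04 failures/hour
FIT = 1e9 / 2151 ≈ 464900 failures per 1e9 hours (nearest whole number)

λ = 4.649e-04 /h, FIT = 464900


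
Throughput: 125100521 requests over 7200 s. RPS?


Formula: throughput = requests / seconds
throughput = 125100521 / 7200
throughput = 17375.07 requests/second

17375.07 requests/second


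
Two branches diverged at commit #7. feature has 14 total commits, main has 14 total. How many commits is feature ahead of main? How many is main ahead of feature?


Common ancestor: commit #7
feature commits after divergence: 14 - 7 = 7
main commits after divergence: 14 - 7 = 7
feature is 7 commits ahead of main
main is 7 commits ahead of feature

feature ahead: 7, main ahead: 7


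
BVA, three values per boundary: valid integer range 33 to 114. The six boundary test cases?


Range: [33, 114]
Boundaries: just below min, min, min+1, max-1, max, just above max
Values: [32, 33, 34, 113, 114, 115]

[32, 33, 34, 113, 114, 115]


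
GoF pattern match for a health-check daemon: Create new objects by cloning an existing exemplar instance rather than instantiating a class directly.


This matches the Prototype pattern

Prototype


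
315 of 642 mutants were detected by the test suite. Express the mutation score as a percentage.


Mutation score = killed / total * 100
Mutation score = 315 / 642 * 100
Mutation score = 49.07%

49.07%


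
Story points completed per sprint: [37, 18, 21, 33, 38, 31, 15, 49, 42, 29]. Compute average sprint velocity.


Formula: Avg velocity = Total points / Number of sprints
Points: [37, 18, 21, 33, 38, 31, 15, 49, 42, 29]
Sum = 37 + 18 + 21 + 33 + 38 + 31 + 15 + 49 + 42 + 29 = 313
Avg velocity = 313 / 10 = 31.3 points/sprint

31.3 points/sprint


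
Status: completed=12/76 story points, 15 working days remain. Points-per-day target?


Formula: Required rate = Remaining points / Days left
Remaining = 76 - 12 = 64 points
Required rate = 64 / 15 = 4.27 points/day

4.27 points/day


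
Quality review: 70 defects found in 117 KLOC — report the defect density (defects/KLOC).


Defect density = defects / KLOC
Defect density = 70 / 117
Defect density = 0.598 defects/KLOC

0.598 defects/KLOC


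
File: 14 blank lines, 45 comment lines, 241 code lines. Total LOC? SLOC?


Total LOC = blank + comment + code
Total LOC = 14 + 45 + 241 = 300
SLOC (source only) = code = 241

Total LOC: 300, SLOC: 241


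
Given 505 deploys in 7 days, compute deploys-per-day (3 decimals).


Formula: deployments per day = releases / days
= 505 / 7
= 72.143 deploys/day
(equivalently, 505.0 deploys/week)

72.143 deploys/day


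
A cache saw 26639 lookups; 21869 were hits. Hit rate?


Formula: hit rate = hits / (hits + misses) * 100
hit rate = 21869 / (21869 + 4770) * 100
hit rate = 21869 / 26639 * 100
hit rate = 82.09%

82.09%


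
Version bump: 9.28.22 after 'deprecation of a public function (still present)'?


Current: 9.28.22
Change category: 'deprecation of a public function (still present)' → minor bump
SemVer rule: minor bump → increment MINOR, reset PATCH to 0 (MAJOR unchanged)
New: 9.29.0

9.29.0


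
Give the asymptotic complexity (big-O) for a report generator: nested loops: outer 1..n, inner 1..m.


Reasoning: product of independent bounds
Complexity: O(n*m)

O(n*m)


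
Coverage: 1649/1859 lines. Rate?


Coverage = covered / total * 100
Coverage = 1649 / 1859 * 100
Coverage = 88.7%

88.7%


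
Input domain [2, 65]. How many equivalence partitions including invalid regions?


Valid range: [2, 65]
Class 1: x < 2 — invalid
Class 2: 2 ≤ x ≤ 65 — valid
Class 3: x > 65 — invalid
Total equivalence classes: 3

3 equivalence classes


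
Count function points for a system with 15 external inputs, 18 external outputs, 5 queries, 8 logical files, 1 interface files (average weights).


UFP = EI*4 + EO*5 + EQ*4 + ILF*10 + EIF*7
UFP = 15*4 + 18*5 + 5*4 + 8*10 + 1*7
UFP = 60 + 90 + 20 + 80 + 7
UFP = 257

257


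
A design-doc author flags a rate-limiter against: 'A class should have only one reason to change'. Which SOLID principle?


This describes the Single Responsibility Principle (SRP)

Single Responsibility Principle (SRP)


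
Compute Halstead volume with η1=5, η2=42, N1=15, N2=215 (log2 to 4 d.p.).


Formula: V = N * log2(η), where N = N1 + N2 and η = η1 + η2
η = 5 + 42 = 47
N = 15 + 215 = 230
log2(47) ≈ 5.5546
V = 230 * 5.5546 = 1277.56

1277.56


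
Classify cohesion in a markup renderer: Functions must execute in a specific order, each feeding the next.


Reasoning: Output of one is input to next
Type: Sequential cohesion

Sequential cohesion


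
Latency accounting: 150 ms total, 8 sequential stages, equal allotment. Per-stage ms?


Formula: per_stage = total_budget / stages
per_stage = 150 / 8
per_stage = 18.75 ms

18.75 ms


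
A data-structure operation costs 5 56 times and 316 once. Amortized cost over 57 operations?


Formula: Amortized cost = Total cost / Operations
Total cost = (56 * 5) + (1 * 316)
Total cost = 280 + 316 = 596
Amortized = 596 / 57 = 10.4561

10.4561


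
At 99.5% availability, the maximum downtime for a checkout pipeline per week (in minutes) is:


Formula: allowed downtime = period * (100 - SLA) / 100
Period (week) = 10080 minutes
Unavailability fraction = (100 - 99.5) / 100
Allowed downtime = 10080 * (100 - 99.5) / 100
Allowed downtime = 50.4 minutes

50.4 minutes


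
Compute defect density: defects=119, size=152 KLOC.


Defect density = defects / KLOC
Defect density = 119 / 152
Defect density = 0.783 defects/KLOC

0.783 defects/KLOC


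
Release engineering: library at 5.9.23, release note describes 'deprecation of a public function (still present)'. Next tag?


Current: 5.9.23
Change category: 'deprecation of a public function (still present)' → minor bump
SemVer rule: minor bump → increment MINOR, reset PATCH to 0 (MAJOR unchanged)
New: 5.10.0

5.10.0


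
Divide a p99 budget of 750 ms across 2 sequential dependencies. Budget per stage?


Formula: per_stage = total_budget / stages
per_stage = 750 / 2
per_stage = 375.0 ms

375.0 ms


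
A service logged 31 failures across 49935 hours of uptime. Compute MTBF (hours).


Formula: MTBF = Total operating time / Number of failures
MTBF = 49935 / 31
MTBF = 1610.81 hours

1610.81 hours


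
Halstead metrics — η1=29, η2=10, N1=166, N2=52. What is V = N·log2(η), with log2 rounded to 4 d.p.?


Formula: V = N * log2(η), where N = N1 + N2 and η = η1 + η2
η = 29 + 10 = 39
N = 166 + 52 = 218
log2(39) ≈ 5.2854
V = 218 * 5.2854 = 1152.22

1152.22


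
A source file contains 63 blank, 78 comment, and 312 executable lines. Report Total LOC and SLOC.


Total LOC = blank + comment + code
Total LOC = 63 + 78 + 312 = 453
SLOC (source only) = code = 312

Total LOC: 453, SLOC: 312


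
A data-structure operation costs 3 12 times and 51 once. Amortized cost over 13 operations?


Formula: Amortized cost = Total cost / Operations
Total cost = (12 * 3) + (1 * 51)
Total cost = 36 + 51 = 87
Amortized = 87 / 13 = 6.6923

6.6923


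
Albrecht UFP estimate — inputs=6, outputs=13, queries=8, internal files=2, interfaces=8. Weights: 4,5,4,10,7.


UFP = EI*4 + EO*5 + EQ*4 + ILF*10 + EIF*7
UFP = 6*4 + 13*5 + 8*4 + 2*10 + 8*7
UFP = 24 + 65 + 32 + 20 + 56
UFP = 197

197


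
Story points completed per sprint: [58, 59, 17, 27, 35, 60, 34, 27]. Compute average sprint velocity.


Formula: Avg velocity = Total points / Number of sprints
Points: [58, 59, 17, 27, 35, 60, 34, 27]
Sum = 58 + 59 + 17 + 27 + 35 + 60 + 34 + 27 = 317
Avg velocity = 317 / 8 = 39.63 points/sprint

39.63 points/sprint


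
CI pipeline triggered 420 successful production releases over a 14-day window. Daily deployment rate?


Formula: deployments per day = releases / days
= 420 / 14
= 30.0 deploys/day
(equivalently, 210.0 deploys/week)

30.0 deploys/day


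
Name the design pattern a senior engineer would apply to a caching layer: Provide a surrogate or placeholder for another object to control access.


This matches the Proxy pattern

Proxy


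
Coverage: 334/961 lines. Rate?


Coverage = covered / total * 100
Coverage = 334 / 961 * 100
Coverage = 34.76%

34.76%


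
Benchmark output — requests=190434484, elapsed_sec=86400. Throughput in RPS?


Formula: throughput = requests / seconds
throughput = 190434484 / 86400
throughput = 2204.1 requests/second

2204.1 requests/second


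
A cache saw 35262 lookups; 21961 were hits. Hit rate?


Formula: hit rate = hits / (hits + misses) * 100
hit rate = 21961 / (21961 + 13301) * 100
hit rate = 21961 / 35262 * 100
hit rate = 62.28%

62.28%


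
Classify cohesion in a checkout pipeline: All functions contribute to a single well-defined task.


Reasoning: Best: single purpose
Type: Functional cohesion

Functional cohesion


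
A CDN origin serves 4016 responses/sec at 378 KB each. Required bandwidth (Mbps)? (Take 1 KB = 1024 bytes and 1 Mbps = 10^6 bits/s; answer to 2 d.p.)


Formula: Mbps = payload_bytes * RPS * 8 / 1e6
Payload per request = 378 KB = 378 * 1024 = 387072 bytes
Total bytes/sec = 387072 * 4016 = 1554481152
Total bits/sec = 1554481152 * 8 = 12435849216
Mbps = 12435849216 / 1e6 = 12435.85

12435.85 Mbps


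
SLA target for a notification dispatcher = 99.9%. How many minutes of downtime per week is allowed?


Formula: allowed downtime = period * (100 - SLA) / 100
Period (week) = 10080 minutes
Unavailability fraction = (100 - 99.9) / 100
Allowed downtime = 10080 * (100 - 99.9) / 100
Allowed downtime = 10.08 minutes

10.08 minutes


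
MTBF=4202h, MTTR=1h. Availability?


Availability = MTBF / (MTBF + MTTR)
Availability = 4202 / (4202 + 1)
Availability = 4202 / 4203
Availability = 99.9762%

99.9762%


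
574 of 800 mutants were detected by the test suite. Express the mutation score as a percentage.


Mutation score = killed / total * 100
Mutation score = 574 / 800 * 100
Mutation score = 71.75%

71.75%


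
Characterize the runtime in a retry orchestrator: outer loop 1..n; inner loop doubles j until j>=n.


Reasoning: linear outer times logarithmic inner
Complexity: O(n log n)

O(n log n)


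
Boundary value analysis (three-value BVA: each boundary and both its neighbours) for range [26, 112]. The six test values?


Range: [26, 112]
Boundaries: just below min, min, min+1, max-1, max, just above max
Values: [25, 26, 27, 111, 112, 113]

[25, 26, 27, 111, 112, 113]


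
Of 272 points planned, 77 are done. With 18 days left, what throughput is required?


Formula: Required rate = Remaining points / Days left
Remaining = 272 - 77 = 195 points
Required rate = 195 / 18 = 10.83 points/day

10.83 points/day


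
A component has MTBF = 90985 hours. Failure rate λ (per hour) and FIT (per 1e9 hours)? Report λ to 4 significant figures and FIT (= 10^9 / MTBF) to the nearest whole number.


Formula: λ = 1 / MTBF; FIT = λ × 1e9 = 1e9 / MTBF
λ = 1 / 90985 ≈ 1.099e-05 failures/hour
FIT = 1e9 / 90985 ≈ 10991 failures per 1e9 hours (nearest whole number)

λ = 1.099e-05 /h, FIT = 10991


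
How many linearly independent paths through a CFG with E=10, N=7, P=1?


Formula: V(G) = E - N + 2P
V(G) = 10 - 7 + 2*1
V(G) = 3 + 2
V(G) = 5

5


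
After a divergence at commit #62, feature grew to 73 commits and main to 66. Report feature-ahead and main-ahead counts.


Common ancestor: commit #62
feature commits after divergence: 73 - 62 = 11
main commits after divergence: 66 - 62 = 4
feature is 11 commits ahead of main
main is 4 commits ahead of feature

feature ahead: 11, main ahead: 4


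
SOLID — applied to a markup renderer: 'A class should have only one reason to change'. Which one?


This describes the Single Responsibility Principle (SRP)

Single Responsibility Principle (SRP)


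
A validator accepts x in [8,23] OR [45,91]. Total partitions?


Valid ranges: [8,23] and [45,91]
Class 1: x < 8 — invalid
Class 2: 8 ≤ x ≤ 23 — valid
Class 3: 23 < x < 45 — invalid (gap between ranges)
Class 4: 45 ≤ x ≤ 91 — valid
Class 5: x > 91 — invalid
Total equivalence classes: 5

5 equivalence classes


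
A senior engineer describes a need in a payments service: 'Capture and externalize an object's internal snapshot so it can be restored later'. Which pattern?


This matches the Memento pattern

Memento


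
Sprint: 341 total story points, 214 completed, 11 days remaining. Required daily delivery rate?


Formula: Required rate = Remaining points / Days left
Remaining = 341 - 214 = 127 points
Required rate = 127 / 11 = 11.55 points/day

11.55 points/day


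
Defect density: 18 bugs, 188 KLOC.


Defect density = defects / KLOC
Defect density = 18 / 188
Defect density = 0.096 defects/KLOC

0.096 defects/KLOC


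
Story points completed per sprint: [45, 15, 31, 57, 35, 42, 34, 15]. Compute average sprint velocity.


Formula: Avg velocity = Total points / Number of sprints
Points: [45, 15, 31, 57, 35, 42, 34, 15]
Sum = 45 + 15 + 31 + 57 + 35 + 42 + 34 + 15 = 274
Avg velocity = 274 / 8 = 34.25 points/sprint

34.25 points/sprint


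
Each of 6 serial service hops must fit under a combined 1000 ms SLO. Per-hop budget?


Formula: per_stage = total_budget / stages
per_stage = 1000 / 6
per_stage = 166.67 ms

166.67 ms


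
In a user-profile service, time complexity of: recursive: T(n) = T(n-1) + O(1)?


Reasoning: linear recursion with constant work per frame
Complexity: O(n)

O(n)


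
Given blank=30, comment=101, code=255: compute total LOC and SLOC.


Total LOC = blank + comment + code
Total LOC = 30 + 101 + 255 = 386
SLOC (source only) = code = 255

Total LOC: 386, SLOC: 255


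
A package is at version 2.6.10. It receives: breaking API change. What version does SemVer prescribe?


Current: 2.6.10
Change category: 'breaking API change' → major bump
SemVer rule: major bump → increment MAJOR, reset MINOR and PATCH to 0
New: 3.0.0

3.0.0


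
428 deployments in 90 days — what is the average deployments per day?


Formula: deployments per day = releases / days
= 428 / 90
= 4.756 deploys/day
(equivalently, 33.29 deploys/week)

4.756 deploys/day


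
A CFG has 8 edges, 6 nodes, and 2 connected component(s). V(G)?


Formula: V(G) = E - N + 2P
V(G) = 8 - 6 + 2*2
V(G) = 2 + 4
V(G) = 6

6


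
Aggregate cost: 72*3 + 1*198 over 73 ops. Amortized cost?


Formula: Amortized cost = Total cost / Operations
Total cost = (72 * 3) + (1 * 198)
Total cost = 216 + 198 = 414
Amortized = 414 / 73 = 5.6712

5.6712


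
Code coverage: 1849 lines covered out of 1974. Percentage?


Coverage = covered / total * 100
Coverage = 1849 / 1974 * 100
Coverage = 93.67%

93.67%


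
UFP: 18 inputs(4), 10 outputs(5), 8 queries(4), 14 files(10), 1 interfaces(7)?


UFP = EI*4 + EO*5 + EQ*4 + ILF*10 + EIF*7
UFP = 18*4 + 10*5 + 8*4 + 14*10 + 1*7
UFP = 72 + 50 + 32 + 140 + 7
UFP = 301

301


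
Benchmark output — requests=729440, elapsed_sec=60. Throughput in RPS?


Formula: throughput = requests / seconds
throughput = 729440 / 60
throughput = 12157.33 requests/second

12157.33 requests/second


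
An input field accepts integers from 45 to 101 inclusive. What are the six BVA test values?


Range: [45, 101]
Boundaries: just below min, min, min+1, max-1, max, just above max
Values: [44, 45, 46, 100, 101, 102]

[44, 45, 46, 100, 101, 102]


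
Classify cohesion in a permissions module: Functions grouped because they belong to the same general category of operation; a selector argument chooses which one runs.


Reasoning: Grouped by category of activity, not by data or sequence
Type: Logical cohesion

Logical cohesion


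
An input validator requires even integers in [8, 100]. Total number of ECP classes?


Constraint: even integers in [8, 100]
Class 1: x < 8 — out-of-range invalid
Class 2: x in [8,100] but odd — wrong type invalid
Class 3: x in [8,100] and even — valid
Class 4: x > 100 — out-of-range invalid
Total equivalence classes: 4

4 equivalence classes


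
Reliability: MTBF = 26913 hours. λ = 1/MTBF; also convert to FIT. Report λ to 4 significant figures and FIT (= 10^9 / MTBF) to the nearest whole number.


Formula: λ = 1 / MTBF; FIT = λ × 1e9 = 1e9 / MTBF
λ = 1 / 26913 ≈ 3.716e-05 failures/hour
FIT = 1e9 / 26913 ≈ 37157 failures per 1e9 hours (nearest whole number)

λ = 3.716e-05 /h, FIT = 37157


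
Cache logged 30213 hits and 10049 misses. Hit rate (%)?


Formula: hit rate = hits / (hits + misses) * 100
hit rate = 30213 / (30213 + 10049) * 100
hit rate = 30213 / 40262 * 100
hit rate = 75.04%

75.04%


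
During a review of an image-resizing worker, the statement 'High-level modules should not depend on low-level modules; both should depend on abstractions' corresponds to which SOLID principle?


This describes the Dependency Inversion Principle (DIP)

Dependency Inversion Principle (DIP)


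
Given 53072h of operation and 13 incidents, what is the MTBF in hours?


Formula: MTBF = Total operating time / Number of failures
MTBF = 53072 / 13
MTBF = 4082.46 hours

4082.46 hours


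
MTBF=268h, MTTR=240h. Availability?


Availability = MTBF / (MTBF + MTTR)
Availability = 268 / (268 + 240)
Availability = 268 / 508
Availability = 52.7559%

52.7559%


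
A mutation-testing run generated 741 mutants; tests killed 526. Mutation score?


Mutation score = killed / total * 100
Mutation score = 526 / 741 * 100
Mutation score = 70.99%

70.99%


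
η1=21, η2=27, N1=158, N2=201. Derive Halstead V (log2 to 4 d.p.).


Formula: V = N * log2(η), where N = N1 + N2 and η = η1 + η2
η = 21 + 27 = 48
N = 158 + 201 = 359
log2(48) ≈ 5.5850
V = 359 * 5.5850 = 2005.02

2005.02


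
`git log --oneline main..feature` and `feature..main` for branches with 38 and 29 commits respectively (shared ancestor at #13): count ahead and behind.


Common ancestor: commit #13
feature commits after divergence: 38 - 13 = 25
main commits after divergence: 29 - 13 = 16
feature is 25 commits ahead of main
main is 16 commits ahead of feature

feature ahead: 25, main ahead: 16


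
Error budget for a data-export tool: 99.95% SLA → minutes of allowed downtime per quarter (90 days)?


Formula: allowed downtime = period * (100 - SLA) / 100
Period (quarter (90 days)) = 129600 minutes
Unavailability fraction = (100 - 99.95) / 100
Allowed downtime = 129600 * (100 - 99.95) / 100
Allowed downtime = 64.8 minutes

64.8 minutes


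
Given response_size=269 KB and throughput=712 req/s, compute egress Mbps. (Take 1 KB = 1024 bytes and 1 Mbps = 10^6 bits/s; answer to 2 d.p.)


Formula: Mbps = payload_bytes * RPS * 8 / 1e6
Payload per request = 269 KB = 269 * 1024 = 275456 bytes
Total bytes/sec = 275456 * 712 = 196124672
Total bits/sec = 196124672 * 8 = 1568997376
Mbps = 1568997376 / 1e6 = 1569.0

1569.0 Mbps
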